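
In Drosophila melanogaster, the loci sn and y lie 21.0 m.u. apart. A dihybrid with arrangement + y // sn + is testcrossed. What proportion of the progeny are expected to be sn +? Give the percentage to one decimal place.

39.5%

A map distance of 21.0 m.u. corresponds to a recombination frequency of 0.210.
The F1 is + y / sn +, so sn + is a parental gamete class with expected frequency (1 − r)/2 = 0.790/2 = 0.3950.
That is 0.3950 = 39.5% of the progeny.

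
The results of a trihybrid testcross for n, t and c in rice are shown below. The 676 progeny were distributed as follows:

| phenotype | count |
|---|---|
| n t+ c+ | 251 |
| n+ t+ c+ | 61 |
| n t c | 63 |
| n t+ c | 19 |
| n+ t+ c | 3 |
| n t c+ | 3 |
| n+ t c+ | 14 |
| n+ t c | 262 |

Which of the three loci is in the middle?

t

The two most frequent reciprocal classes, n t+ c+ and n+ t c, are the parental types, so the F1 was n t+ c+ / n+ t c.
The two rarest classes, n t c+ and n+ t+ c, are the double crossovers. Comparing them with the parentals, only the t allele has switched, so t is the middle locus and the order is c – t – n.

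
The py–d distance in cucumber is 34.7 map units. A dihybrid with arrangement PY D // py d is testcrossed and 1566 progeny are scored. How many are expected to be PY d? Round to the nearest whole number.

272

A map distance of 34.7 map units corresponds to a recombination frequency of 0.347.
The F1 is PY D / py d, so PY d is a recombinant gamete class with expected frequency r/2 = 0.347/2 = 0.1735.
Expected number = 0.1735 × 1566 = 271.70 ≈ 272.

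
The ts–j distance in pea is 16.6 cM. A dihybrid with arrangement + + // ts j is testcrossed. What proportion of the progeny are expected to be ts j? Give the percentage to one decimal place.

41.7%

A map distance of 16.6 cM corresponds to a recombination frequency of 0.166.
The F1 is + + / ts j, so ts j is a parental gamete class with expected frequency (1 − r)/2 = 0.834/2 = 0.4170.
That is 0.4170 = 41.7% of the progeny.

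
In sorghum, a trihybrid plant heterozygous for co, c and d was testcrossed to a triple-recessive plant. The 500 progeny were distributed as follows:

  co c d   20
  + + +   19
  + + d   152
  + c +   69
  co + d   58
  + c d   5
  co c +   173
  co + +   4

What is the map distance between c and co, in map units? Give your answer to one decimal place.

The two most frequent reciprocal classes, + + d and co c +, are the parental types, so the F1 was + + d / co c +.
The two rarest classes, + c d and co + +, are the double crossovers. Comparing them with the parentals, only the c allele has switched, so c is the middle locus and the order is d – c – co.
Crossovers in the c–co interval produce the single-crossover classes co + d and + c + (58 + 69 = 127) plus the double crossovers (9).
RF(c–co) = (127 + 9) / 500 = 136/500 = 0.2720 → 27.2 map units.

27.2 map units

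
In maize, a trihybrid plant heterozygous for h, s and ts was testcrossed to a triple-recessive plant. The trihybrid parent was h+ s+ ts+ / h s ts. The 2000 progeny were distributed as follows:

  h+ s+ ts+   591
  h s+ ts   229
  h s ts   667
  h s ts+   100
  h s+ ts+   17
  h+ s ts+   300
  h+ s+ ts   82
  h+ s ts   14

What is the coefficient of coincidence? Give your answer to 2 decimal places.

0.52

The two rarest classes, h s+ ts+ and h+ s ts, are the double crossovers. Comparing them with the parentals, only the h allele has switched, so h is the middle locus and the order is s – h – ts.
s–h: (529 + 31)/2000 = 0.2800; h–ts: (182 + 31)/2000 = 0.1065.
Expected DCO frequency = 0.2800 × 0.1065 ≈ 0.02982; observed = 31/2000 ≈ 0.01550.
Coefficient of coincidence = 0.01550/0.02982 ≈ 0.52.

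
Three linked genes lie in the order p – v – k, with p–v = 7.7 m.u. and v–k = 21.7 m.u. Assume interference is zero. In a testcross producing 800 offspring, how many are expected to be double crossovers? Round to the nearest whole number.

Map distances give recombination frequencies of 0.077 and 0.217 for the two intervals.
With no interference, expected double-crossover frequency = 0.077 × 0.217 = 0.01671.
Expected number = 0.01671 × 800 = 13.37 ≈ 13.

13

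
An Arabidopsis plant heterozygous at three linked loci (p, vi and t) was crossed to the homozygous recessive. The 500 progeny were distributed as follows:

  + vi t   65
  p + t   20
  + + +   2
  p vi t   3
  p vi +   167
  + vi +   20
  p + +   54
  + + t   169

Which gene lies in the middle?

t

The two most frequent reciprocal classes, + + t and p vi +, are the parental types, so the F1 was + + t / p vi +.
The two rarest classes, + + + and p vi t, are the double crossovers. Comparing them with the parentals, only the t allele has switched, so t is the middle locus and the order is vi – t – p.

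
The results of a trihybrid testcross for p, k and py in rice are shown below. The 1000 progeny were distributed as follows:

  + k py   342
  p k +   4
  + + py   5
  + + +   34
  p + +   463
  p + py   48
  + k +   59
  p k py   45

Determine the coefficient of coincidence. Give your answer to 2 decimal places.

0.88

The two most frequent reciprocal classes, + k py and p + +, are the parental types, so the F1 was + k py / p + +.
The two rarest classes, + + py and p k +, are the double crossovers. Comparing them with the parentals, only the k allele has switched, so k is the middle locus and the order is p – k – py.
p–k: (79 + 9)/1000 = 0.0880; k–py: (107 + 9)/1000 = 0.1160.
Expected DCO frequency = 0.0880 × 0.1160 ≈ 0.01021; observed = 9/1000 ≈ 0.00900.
Coefficient of coincidence = 0.00900/0.01021 ≈ 0.88.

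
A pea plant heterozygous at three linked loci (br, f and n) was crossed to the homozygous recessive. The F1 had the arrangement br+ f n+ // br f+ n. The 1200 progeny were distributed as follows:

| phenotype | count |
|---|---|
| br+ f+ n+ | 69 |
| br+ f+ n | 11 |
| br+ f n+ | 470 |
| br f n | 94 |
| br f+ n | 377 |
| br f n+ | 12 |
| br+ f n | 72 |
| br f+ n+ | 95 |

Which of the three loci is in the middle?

The two rarest classes, br f n+ and br+ f+ n, are the double crossovers. Comparing them with the parentals, only the br allele has switched, so br is the middle locus and the order is n – br – f.

br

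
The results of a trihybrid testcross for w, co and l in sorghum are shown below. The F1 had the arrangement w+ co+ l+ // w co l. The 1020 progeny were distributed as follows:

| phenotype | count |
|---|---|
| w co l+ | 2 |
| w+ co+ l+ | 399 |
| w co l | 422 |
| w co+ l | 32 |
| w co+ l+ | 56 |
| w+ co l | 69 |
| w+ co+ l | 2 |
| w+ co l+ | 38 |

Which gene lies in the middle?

The two rarest classes, w+ co+ l and w co l+, are the double crossovers. Comparing them with the parentals, only the l allele has switched, so l is the middle locus and the order is w – l – co.

l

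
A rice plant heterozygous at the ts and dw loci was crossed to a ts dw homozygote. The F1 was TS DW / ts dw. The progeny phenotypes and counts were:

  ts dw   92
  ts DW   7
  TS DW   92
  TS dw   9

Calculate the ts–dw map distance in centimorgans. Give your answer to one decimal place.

8.0 centimorgans

The recombinant classes are TS dw and ts DW: 9 + 7 = 16.
Recombination frequency = 16/200 = 0.0800 ≈ 8.0%, i.e. 8.0 centimorgans.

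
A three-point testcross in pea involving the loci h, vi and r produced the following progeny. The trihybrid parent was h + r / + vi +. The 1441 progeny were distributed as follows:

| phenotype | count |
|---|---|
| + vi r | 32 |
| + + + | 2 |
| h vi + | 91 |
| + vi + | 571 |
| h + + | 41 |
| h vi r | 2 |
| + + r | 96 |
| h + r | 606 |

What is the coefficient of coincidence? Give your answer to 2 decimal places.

The two rarest classes, h vi r and + + +, are the double crossovers. Comparing them with the parentals, only the vi allele has switched, so vi is the middle locus and the order is r – vi – h.
r–vi: (73 + 4)/1441 = 0.0534; vi–h: (187 + 4)/1441 = 0.1325.
Expected DCO frequency = 0.0534 × 0.1325 ≈ 0.00708; observed = 4/1441 ≈ 0.00278.
Coefficient of coincidence = 0.00278/0.00708 ≈ 0.39.

0.39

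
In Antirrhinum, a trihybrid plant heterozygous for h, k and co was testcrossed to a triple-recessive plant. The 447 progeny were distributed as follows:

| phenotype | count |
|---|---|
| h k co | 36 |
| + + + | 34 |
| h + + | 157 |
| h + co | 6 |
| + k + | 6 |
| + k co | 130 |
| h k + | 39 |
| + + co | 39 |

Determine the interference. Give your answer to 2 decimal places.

The two most frequent reciprocal classes, + k co and h + +, are the parental types, so the F1 was + k co / h + +.
The two rarest classes, + k + and h + co, are the double crossovers. Comparing them with the parentals, only the co allele has switched, so co is the middle locus and the order is h – co – k.
h–co: (70 + 12)/447 = 0.1834; co–k: (78 + 12)/447 = 0.2013.
Expected DCO frequency = 0.1834 × 0.2013 ≈ 0.03692; observed = 12/447 ≈ 0.02685.
Coefficient of coincidence = 0.02685/0.03692 ≈ 0.73; interference = 1 − 0.73 = 0.27.

0.27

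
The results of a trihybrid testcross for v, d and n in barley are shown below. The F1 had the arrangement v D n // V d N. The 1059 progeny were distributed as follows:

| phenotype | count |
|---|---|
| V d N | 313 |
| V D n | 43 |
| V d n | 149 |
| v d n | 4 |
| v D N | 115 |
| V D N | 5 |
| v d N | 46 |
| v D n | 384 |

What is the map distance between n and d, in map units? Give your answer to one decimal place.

The two rarest classes, v d n and V D N, are the double crossovers. Comparing them with the parentals, only the d allele has switched, so d is the middle locus and the order is n – d – v.
Crossovers in the n–d interval produce the single-crossover classes v D N and V d n (115 + 149 = 264) plus the double crossovers (9).
RF(n–d) = (264 + 9) / 1059 = 273/1059 = 0.2578 → 25.8 map units.

25.8 map units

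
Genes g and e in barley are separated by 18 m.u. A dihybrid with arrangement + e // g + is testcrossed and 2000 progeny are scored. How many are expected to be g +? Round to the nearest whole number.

820

A map distance of 18 m.u. corresponds to a recombination frequency of 0.180.
The F1 is + e / g +, so g + is a parental gamete class with expected frequency (1 − r)/2 = 0.820/2 = 0.4100.
Expected number = 0.4100 × 2000 = 820.00 ≈ 820.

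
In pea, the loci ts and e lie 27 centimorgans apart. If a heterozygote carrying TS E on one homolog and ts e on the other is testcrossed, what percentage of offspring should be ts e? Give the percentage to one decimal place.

36.5%

A map distance of 27 centimorgans corresponds to a recombination frequency of 0.270.
The F1 is TS E / ts e, so ts e is a parental gamete class with expected frequency (1 − r)/2 = 0.730/2 = 0.3650.
That is 0.3650 = 36.5% of the progeny.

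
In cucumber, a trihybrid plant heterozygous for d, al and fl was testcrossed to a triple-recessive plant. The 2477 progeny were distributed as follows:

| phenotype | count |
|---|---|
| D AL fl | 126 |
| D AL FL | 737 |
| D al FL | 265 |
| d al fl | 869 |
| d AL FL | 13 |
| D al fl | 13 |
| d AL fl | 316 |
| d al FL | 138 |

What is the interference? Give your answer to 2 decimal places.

The two most frequent reciprocal classes, D AL FL and d al fl, are the parental types, so the F1 was D AL FL / d al fl.
The two rarest classes, d AL FL and D al fl, are the double crossovers. Comparing them with the parentals, only the d allele has switched, so d is the middle locus and the order is fl – d – al.
fl–d: (264 + 26)/2477 = 0.1171; d–al: (581 + 26)/2477 = 0.2451.
Expected DCO frequency = 0.1171 × 0.2451 ≈ 0.02870; observed = 26/2477 ≈ 0.01050.
Coefficient of coincidence = 0.01050/0.02870 ≈ 0.37; interference = 1 − 0.37 = 0.63.

0.63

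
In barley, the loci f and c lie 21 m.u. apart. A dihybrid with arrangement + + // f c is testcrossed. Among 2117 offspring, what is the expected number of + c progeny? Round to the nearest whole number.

222

A map distance of 21 m.u. corresponds to a recombination frequency of 0.210.
The F1 is + + / f c, so + c is a recombinant gamete class with expected frequency r/2 = 0.210/2 = 0.1050.
Expected number = 0.1050 × 2117 = 222.28 ≈ 222.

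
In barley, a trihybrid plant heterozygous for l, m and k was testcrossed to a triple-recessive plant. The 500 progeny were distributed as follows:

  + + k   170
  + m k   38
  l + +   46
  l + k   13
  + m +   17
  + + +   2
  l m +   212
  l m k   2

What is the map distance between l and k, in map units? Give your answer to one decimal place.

The two most frequent reciprocal classes, l m + and + + k, are the parental types, so the F1 was l m + / + + k.
The two rarest classes, l m k and + + +, are the double crossovers. Comparing them with the parentals, only the k allele has switched, so k is the middle locus and the order is l – k – m.
Crossovers in the l–k interval produce the single-crossover classes + m + and l + k (17 + 13 = 30) plus the double crossovers (4).
RF(l–k) = (30 + 4) / 500 = 34/500 = 0.0680 → 6.8 map units.

6.8 map units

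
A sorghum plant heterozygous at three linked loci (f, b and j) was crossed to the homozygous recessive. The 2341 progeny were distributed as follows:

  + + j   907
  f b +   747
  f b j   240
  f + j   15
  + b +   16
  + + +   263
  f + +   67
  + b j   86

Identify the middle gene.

f

The two most frequent reciprocal classes, + + j and f b +, are the parental types, so the F1 was + + j / f b +.
The two rarest classes, f + j and + b +, are the double crossovers. Comparing them with the parentals, only the f allele has switched, so f is the middle locus and the order is j – f – b.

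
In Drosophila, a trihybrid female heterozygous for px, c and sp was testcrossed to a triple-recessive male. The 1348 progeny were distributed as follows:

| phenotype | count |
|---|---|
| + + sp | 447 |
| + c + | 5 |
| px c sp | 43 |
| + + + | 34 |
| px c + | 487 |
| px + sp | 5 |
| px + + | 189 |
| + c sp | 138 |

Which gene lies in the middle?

px

The two most frequent reciprocal classes, + + sp and px c +, are the parental types, so the F1 was + + sp / px c +.
The two rarest classes, px + sp and + c +, are the double crossovers. Comparing them with the parentals, only the px allele has switched, so px is the middle locus and the order is c – px – sp.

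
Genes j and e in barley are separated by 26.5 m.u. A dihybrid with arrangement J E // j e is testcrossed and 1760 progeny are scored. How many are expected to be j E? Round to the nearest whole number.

233

A map distance of 26.5 m.u. corresponds to a recombination frequency of 0.265.
The F1 is J E / j e, so j E is a recombinant gamete class with expected frequency r/2 = 0.265/2 = 0.1325.
Expected number = 0.1325 × 1760 = 233.20 ≈ 233.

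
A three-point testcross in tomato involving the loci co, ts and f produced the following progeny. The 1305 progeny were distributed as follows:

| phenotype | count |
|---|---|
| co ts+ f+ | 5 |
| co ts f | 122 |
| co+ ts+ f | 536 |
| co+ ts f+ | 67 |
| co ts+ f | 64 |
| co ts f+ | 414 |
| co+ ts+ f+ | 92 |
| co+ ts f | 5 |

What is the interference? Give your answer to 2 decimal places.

0.59

The two most frequent reciprocal classes, co ts f+ and co+ ts+ f, are the parental types, so the F1 was co ts f+ / co+ ts+ f.
The two rarest classes, co ts+ f+ and co+ ts f, are the double crossovers. Comparing them with the parentals, only the ts allele has switched, so ts is the middle locus and the order is co – ts – f.
co–ts: (131 + 10)/1305 = 0.1080; ts–f: (214 + 10)/1305 = 0.1716.
Expected DCO frequency = 0.1080 × 0.1716 ≈ 0.01853; observed = 10/1305 ≈ 0.00766.
Coefficient of coincidence = 0.00766/0.01853 ≈ 0.41; interference = 1 − 0.41 = 0.59.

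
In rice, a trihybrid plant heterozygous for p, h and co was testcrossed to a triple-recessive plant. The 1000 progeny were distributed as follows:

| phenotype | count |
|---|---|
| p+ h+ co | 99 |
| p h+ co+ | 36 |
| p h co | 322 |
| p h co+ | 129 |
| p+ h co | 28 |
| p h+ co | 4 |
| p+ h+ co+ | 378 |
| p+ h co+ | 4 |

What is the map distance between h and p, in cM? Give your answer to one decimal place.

7.2 cM

The two most frequent reciprocal classes, p+ h+ co+ and p h co, are the parental types, so the F1 was p+ h+ co+ / p h co.
The two rarest classes, p+ h co+ and p h+ co, are the double crossovers. Comparing them with the parentals, only the h allele has switched, so h is the middle locus and the order is co – h – p.
Crossovers in the h–p interval produce the single-crossover classes p h+ co+ and p+ h co (36 + 28 = 64) plus the double crossovers (8).
RF(h–p) = (64 + 8) / 1000 = 72/1000 = 0.0720 → 7.2 cM.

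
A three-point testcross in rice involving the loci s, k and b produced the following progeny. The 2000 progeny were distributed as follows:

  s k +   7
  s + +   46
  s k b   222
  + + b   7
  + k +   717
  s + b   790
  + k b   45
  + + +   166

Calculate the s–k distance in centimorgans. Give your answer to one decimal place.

The two most frequent reciprocal classes, s + b and + k +, are the parental types, so the F1 was s + b / + k +.
The two rarest classes, + + b and s k +, are the double crossovers. Comparing them with the parentals, only the s allele has switched, so s is the middle locus and the order is k – s – b.
Crossovers in the k–s interval produce the single-crossover classes s k b and + + + (222 + 166 = 388) plus the double crossovers (14).
RF(k–s) = (388 + 14) / 2000 = 402/2000 = 0.2010 → 20.1 centimorgans.

20.1 centimorgans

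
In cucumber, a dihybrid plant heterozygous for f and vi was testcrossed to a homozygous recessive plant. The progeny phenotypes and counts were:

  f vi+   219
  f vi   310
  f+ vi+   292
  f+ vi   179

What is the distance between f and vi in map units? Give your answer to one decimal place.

39.8 map units

The two most frequent classes, f+ vi+ (292) and f vi (310), are the parental types, so the F1 was f+ vi+ / f vi.
The recombinant classes are f+ vi and f vi+: 179 + 219 = 398.
Recombination frequency = 398/1000 = 0.3980 ≈ 39.8%, i.e. 39.8 map units.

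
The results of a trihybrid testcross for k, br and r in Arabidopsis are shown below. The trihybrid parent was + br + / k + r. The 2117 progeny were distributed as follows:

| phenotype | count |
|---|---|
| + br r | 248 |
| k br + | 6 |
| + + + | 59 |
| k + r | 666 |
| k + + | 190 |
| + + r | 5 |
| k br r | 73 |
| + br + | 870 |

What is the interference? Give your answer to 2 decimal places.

0.64

The two rarest classes, k br + and + + r, are the double crossovers. Comparing them with the parentals, only the k allele has switched, so k is the middle locus and the order is br – k – r.
br–k: (132 + 11)/2117 = 0.0675; k–r: (438 + 11)/2117 = 0.2121.
Expected DCO frequency = 0.0675 × 0.2121 ≈ 0.01432; observed = 11/2117 ≈ 0.00520.
Coefficient of coincidence = 0.00520/0.01432 ≈ 0.36; interference = 1 − 0.36 = 0.64.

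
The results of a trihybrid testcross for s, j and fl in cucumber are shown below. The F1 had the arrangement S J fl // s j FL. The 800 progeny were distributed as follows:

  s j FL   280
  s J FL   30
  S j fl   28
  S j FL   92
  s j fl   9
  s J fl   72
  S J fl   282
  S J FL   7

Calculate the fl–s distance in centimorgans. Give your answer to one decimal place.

22.5 centimorgans

The two rarest classes, S J FL and s j fl, are the double crossovers. Comparing them with the parentals, only the fl allele has switched, so fl is the middle locus and the order is j – fl – s.
Crossovers in the fl–s interval produce the single-crossover classes s J fl and S j FL (72 + 92 = 164) plus the double crossovers (16).
RF(fl–s) = (164 + 16) / 800 = 180/800 = 0.2250 → 22.5 centimorgans.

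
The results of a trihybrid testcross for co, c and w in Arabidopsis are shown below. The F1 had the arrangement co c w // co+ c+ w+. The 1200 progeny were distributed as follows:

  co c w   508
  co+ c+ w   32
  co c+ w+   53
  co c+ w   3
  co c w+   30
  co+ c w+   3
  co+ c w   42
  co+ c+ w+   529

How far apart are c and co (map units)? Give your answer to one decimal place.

The two rarest classes, co c+ w and co+ c w+, are the double crossovers. Comparing them with the parentals, only the c allele has switched, so c is the middle locus and the order is co – c – w.
Crossovers in the co–c interval produce the single-crossover classes co+ c w and co c+ w+ (42 + 53 = 95) plus the double crossovers (6).
RF(co–c) = (95 + 6) / 1200 = 101/1200 = 0.0842 → 8.4 map units.

8.4 map units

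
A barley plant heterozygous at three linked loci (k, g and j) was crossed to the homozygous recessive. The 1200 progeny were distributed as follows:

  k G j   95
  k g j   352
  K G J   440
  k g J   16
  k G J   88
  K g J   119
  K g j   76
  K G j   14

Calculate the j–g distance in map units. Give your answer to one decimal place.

20.3 map units

The two most frequent reciprocal classes, k g j and K G J, are the parental types, so the F1 was k g j / K G J.
The two rarest classes, k g J and K G j, are the double crossovers. Comparing them with the parentals, only the j allele has switched, so j is the middle locus and the order is k – j – g.
Crossovers in the j–g interval produce the single-crossover classes k G j and K g J (95 + 119 = 214) plus the double crossovers (30).
RF(j–g) = (214 + 30) / 1200 = 244/1200 = 0.2033 → 20.3 map units.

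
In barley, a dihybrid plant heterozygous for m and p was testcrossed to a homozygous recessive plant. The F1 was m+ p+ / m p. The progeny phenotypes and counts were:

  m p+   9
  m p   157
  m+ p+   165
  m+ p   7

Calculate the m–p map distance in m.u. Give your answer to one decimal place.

4.7 m.u.

The recombinant classes are m+ p and m p+: 7 + 9 = 16.
Recombination frequency = 16/338 = 0.0473 ≈ 4.7%, i.e. 4.7 m.u.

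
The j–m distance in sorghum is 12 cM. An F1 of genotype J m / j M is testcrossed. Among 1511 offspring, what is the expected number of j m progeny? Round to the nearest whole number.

A map distance of 12 cM corresponds to a recombination frequency of 0.120.
The F1 is J m / j M, so j m is a recombinant gamete class with expected frequency r/2 = 0.120/2 = 0.0600.
Expected number = 0.0600 × 1511 = 90.66 ≈ 91.

91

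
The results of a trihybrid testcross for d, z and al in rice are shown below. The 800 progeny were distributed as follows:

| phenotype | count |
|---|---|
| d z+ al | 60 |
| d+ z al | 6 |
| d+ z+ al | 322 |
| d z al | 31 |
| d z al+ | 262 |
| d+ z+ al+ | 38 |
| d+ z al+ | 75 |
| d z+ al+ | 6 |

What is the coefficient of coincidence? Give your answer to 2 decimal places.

The two most frequent reciprocal classes, d+ z+ al and d z al+, are the parental types, so the F1 was d+ z+ al / d z al+.
The two rarest classes, d+ z al and d z+ al+, are the double crossovers. Comparing them with the parentals, only the z allele has switched, so z is the middle locus and the order is d – z – al.
d–z: (135 + 12)/800 = 0.1837; z–al: (69 + 12)/800 = 0.1013.
Expected DCO frequency = 0.1837 × 0.1013 ≈ 0.01861; observed = 12/800 ≈ 0.01500.
Coefficient of coincidence = 0.01500/0.01861 ≈ 0.81.

0.81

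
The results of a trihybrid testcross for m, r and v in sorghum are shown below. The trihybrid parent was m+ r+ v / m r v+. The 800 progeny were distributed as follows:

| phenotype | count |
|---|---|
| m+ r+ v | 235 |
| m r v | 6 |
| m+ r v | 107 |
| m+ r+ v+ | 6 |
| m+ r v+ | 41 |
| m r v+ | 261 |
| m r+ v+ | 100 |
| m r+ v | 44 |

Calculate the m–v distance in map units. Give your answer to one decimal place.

The two rarest classes, m+ r+ v+ and m r v, are the double crossovers. Comparing them with the parentals, only the v allele has switched, so v is the middle locus and the order is r – v – m.
Crossovers in the v–m interval produce the single-crossover classes m r+ v and m+ r v+ (44 + 41 = 85) plus the double crossovers (12).
RF(v–m) = (85 + 12) / 800 = 97/800 = 0.1212 → 12.1 map units.

12.1 map units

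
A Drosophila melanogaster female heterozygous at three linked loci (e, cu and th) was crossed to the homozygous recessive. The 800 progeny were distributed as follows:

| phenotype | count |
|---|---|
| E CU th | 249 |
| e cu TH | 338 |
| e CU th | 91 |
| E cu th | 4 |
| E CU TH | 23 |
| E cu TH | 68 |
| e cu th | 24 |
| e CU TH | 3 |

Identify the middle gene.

cu

The two most frequent reciprocal classes, e cu TH and E CU th, are the parental types, so the F1 was e cu TH / E CU th.
The two rarest classes, e CU TH and E cu th, are the double crossovers. Comparing them with the parentals, only the cu allele has switched, so cu is the middle locus and the order is th – cu – e.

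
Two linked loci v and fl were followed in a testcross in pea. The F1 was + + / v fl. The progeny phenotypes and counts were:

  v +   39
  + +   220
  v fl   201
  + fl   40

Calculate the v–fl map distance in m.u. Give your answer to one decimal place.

15.8 m.u.

The recombinant classes are + fl and v +: 40 + 39 = 79.
Recombination frequency = 79/500 = 0.1580 ≈ 15.8%, i.e. 15.8 m.u.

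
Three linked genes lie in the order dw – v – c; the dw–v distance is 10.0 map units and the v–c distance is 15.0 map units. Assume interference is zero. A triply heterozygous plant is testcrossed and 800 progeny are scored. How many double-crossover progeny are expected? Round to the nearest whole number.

12

Map distances give recombination frequencies of 0.100 and 0.150 for the two intervals.
With no interference, expected double-crossover frequency = 0.100 × 0.150 = 0.01500.
Expected number = 0.01500 × 800 = 12.00 ≈ 12.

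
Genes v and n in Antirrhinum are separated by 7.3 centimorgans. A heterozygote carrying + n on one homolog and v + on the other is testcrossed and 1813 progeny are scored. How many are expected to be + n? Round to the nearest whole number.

A map distance of 7.3 centimorgans corresponds to a recombination frequency of 0.073.
The F1 is + n / v +, so + n is a parental gamete class with expected frequency (1 − r)/2 = 0.927/2 = 0.4635.
Expected number = 0.4635 × 1813 = 840.33 ≈ 840.

840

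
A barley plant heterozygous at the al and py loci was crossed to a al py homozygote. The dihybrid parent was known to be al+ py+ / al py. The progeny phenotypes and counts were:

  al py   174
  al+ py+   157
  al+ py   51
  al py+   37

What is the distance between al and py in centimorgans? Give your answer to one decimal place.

21.0 centimorgans

The recombinant classes are al+ py and al py+: 51 + 37 = 88.
Recombination frequency = 88/419 = 0.2100 ≈ 21.0%, i.e. 21.0 centimorgans.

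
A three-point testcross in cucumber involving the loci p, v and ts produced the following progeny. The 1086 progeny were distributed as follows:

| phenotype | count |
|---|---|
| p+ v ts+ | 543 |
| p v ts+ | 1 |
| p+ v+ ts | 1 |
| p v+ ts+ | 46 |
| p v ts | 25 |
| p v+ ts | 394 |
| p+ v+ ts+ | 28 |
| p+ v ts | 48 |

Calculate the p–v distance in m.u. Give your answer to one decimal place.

The two most frequent reciprocal classes, p v+ ts and p+ v ts+, are the parental types, so the F1 was p v+ ts / p+ v ts+.
The two rarest classes, p+ v+ ts and p v ts+, are the double crossovers. Comparing them with the parentals, only the p allele has switched, so p is the middle locus and the order is v – p – ts.
Crossovers in the v–p interval produce the single-crossover classes p v ts and p+ v+ ts+ (25 + 28 = 53) plus the double crossovers (2).
RF(v–p) = (53 + 2) / 1086 = 55/1086 = 0.0506 → 5.1 m.u.

5.1 m.u.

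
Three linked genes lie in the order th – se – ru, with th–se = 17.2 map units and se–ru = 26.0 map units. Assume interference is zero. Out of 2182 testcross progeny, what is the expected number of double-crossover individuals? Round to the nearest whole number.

Map distances give recombination frequencies of 0.172 and 0.260 for the two intervals.
With no interference, expected double-crossover frequency = 0.172 × 0.260 = 0.04472.
Expected number = 0.04472 × 2182 = 97.58 ≈ 98.

98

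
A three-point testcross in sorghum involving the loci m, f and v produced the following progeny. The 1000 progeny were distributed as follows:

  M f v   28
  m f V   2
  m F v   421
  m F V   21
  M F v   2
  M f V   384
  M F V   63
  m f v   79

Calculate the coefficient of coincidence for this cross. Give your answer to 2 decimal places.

The two most frequent reciprocal classes, m F v and M f V, are the parental types, so the F1 was m F v / M f V.
The two rarest classes, M F v and m f V, are the double crossovers. Comparing them with the parentals, only the m allele has switched, so m is the middle locus and the order is f – m – v.
f–m: (142 + 4)/1000 = 0.1460; m–v: (49 + 4)/1000 = 0.0530.
Expected DCO frequency = 0.1460 × 0.0530 ≈ 0.00774; observed = 4/1000 ≈ 0.00400.
Coefficient of coincidence = 0.00400/0.00774 ≈ 0.52.

0.52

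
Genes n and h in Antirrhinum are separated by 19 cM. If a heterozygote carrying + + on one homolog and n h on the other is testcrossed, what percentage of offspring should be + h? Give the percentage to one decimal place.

A map distance of 19 cM corresponds to a recombination frequency of 0.190.
The F1 is + + / n h, so + h is a recombinant gamete class with expected frequency r/2 = 0.190/2 = 0.0950.
That is 0.0950 = 9.5% of the progeny.

9.5%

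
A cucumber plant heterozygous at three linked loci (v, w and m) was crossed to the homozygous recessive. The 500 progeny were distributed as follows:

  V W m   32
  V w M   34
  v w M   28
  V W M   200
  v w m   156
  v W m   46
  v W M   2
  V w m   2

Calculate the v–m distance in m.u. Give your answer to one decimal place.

12.8 m.u.

The two most frequent reciprocal classes, v w m and V W M, are the parental types, so the F1 was v w m / V W M.
The two rarest classes, V w m and v W M, are the double crossovers. Comparing them with the parentals, only the v allele has switched, so v is the middle locus and the order is w – v – m.
Crossovers in the v–m interval produce the single-crossover classes v w M and V W m (28 + 32 = 60) plus the double crossovers (4).
RF(v–m) = (60 + 4) / 500 = 64/500 = 0.1280 → 12.8 m.u.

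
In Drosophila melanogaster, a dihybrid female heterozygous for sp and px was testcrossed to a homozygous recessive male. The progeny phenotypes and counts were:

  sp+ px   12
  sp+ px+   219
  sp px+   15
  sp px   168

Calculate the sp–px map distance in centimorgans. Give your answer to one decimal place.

The two most frequent classes, sp+ px+ (219) and sp px (168), are the parental types, so the F1 was sp+ px+ / sp px.
The recombinant classes are sp+ px and sp px+: 12 + 15 = 27.
Recombination frequency = 27/414 = 0.0652 ≈ 6.5%, i.e. 6.5 centimorgans.

6.5 centimorgans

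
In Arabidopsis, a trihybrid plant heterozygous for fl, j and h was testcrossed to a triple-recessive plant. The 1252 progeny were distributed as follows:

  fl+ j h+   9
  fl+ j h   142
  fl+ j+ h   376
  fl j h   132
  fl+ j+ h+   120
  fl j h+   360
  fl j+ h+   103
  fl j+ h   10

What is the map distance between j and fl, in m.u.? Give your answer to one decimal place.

The two most frequent reciprocal classes, fl j h+ and fl+ j+ h, are the parental types, so the F1 was fl j h+ / fl+ j+ h.
The two rarest classes, fl+ j h+ and fl j+ h, are the double crossovers. Comparing them with the parentals, only the fl allele has switched, so fl is the middle locus and the order is j – fl – h.
Crossovers in the j–fl interval produce the single-crossover classes fl j+ h+ and fl+ j h (103 + 142 = 245) plus the double crossovers (19).
RF(j–fl) = (245 + 19) / 1252 = 264/1252 = 0.2109 → 21.1 m.u.

21.1 m.u.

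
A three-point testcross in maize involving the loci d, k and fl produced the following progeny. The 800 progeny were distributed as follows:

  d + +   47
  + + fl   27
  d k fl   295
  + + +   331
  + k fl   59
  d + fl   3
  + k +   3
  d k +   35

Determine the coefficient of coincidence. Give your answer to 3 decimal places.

The two most frequent reciprocal classes, + + + and d k fl, are the parental types, so the F1 was + + + / d k fl.
The two rarest classes, + k + and d + fl, are the double crossovers. Comparing them with the parentals, only the k allele has switched, so k is the middle locus and the order is d – k – fl.
d–k: (106 + 6)/800 = 0.1400; k–fl: (62 + 6)/800 = 0.0850.
Expected DCO frequency = 0.1400 × 0.0850 ≈ 0.01190; observed = 6/800 ≈ 0.00750.
Coefficient of coincidence = 0.00750/0.01190 ≈ 0.630.

0.630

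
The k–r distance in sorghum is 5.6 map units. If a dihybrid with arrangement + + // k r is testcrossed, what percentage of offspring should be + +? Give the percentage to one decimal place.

47.2%

A map distance of 5.6 map units corresponds to a recombination frequency of 0.056.
The F1 is + + / k r, so + + is a parental gamete class with expected frequency (1 − r)/2 = 0.944/2 = 0.4720.
That is 0.4720 = 47.2% of the progeny.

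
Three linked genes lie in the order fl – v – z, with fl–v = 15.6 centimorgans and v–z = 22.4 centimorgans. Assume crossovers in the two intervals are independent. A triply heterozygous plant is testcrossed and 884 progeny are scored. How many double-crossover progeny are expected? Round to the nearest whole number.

31

Map distances give recombination frequencies of 0.156 and 0.224 for the two intervals.
With no interference, expected double-crossover frequency = 0.156 × 0.224 = 0.03494.
Expected number = 0.03494 × 884 = 30.89 ≈ 31.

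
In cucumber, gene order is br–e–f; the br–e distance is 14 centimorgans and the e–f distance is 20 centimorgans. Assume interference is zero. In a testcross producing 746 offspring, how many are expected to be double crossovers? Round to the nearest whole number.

Map distances give recombination frequencies of 0.140 and 0.200 for the two intervals.
With no interference, expected double-crossover frequency = 0.140 × 0.200 = 0.02800.
Expected number = 0.02800 × 746 = 20.89 ≈ 21.

21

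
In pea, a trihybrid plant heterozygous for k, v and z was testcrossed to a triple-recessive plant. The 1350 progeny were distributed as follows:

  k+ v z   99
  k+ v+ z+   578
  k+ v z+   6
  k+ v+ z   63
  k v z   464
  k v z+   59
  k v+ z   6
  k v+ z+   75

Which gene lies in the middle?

v

The two most frequent reciprocal classes, k+ v+ z+ and k v z, are the parental types, so the F1 was k+ v+ z+ / k v z.
The two rarest classes, k+ v z+ and k v+ z, are the double crossovers. Comparing them with the parentals, only the v allele has switched, so v is the middle locus and the order is z – v – k.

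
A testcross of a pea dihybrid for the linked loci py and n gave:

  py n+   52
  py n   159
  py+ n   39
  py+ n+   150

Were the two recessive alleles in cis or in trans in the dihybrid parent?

The two most frequent classes are py+ n+ (150) and py n (159); these are the parental (non-recombinant) types.
So the F1 carried py+ n+ on one chromosome and py n on the other — the recessive alleles are on the same chromosome (cis / coupling).

cis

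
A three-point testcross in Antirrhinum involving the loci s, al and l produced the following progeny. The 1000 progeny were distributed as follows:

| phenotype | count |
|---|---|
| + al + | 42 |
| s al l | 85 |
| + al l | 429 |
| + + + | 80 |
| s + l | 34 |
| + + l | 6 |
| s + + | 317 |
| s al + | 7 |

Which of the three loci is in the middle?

The two most frequent reciprocal classes, s + + and + al l, are the parental types, so the F1 was s + + / + al l.
The two rarest classes, s al + and + + l, are the double crossovers. Comparing them with the parentals, only the al allele has switched, so al is the middle locus and the order is s – al – l.

al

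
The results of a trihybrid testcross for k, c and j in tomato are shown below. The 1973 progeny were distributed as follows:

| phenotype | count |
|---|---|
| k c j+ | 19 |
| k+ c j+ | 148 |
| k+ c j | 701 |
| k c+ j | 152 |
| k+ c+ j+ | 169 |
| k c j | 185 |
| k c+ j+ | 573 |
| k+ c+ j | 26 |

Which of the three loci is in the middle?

The two most frequent reciprocal classes, k+ c j and k c+ j+, are the parental types, so the F1 was k+ c j / k c+ j+.
The two rarest classes, k+ c+ j and k c j+, are the double crossovers. Comparing them with the parentals, only the c allele has switched, so c is the middle locus and the order is j – c – k.

c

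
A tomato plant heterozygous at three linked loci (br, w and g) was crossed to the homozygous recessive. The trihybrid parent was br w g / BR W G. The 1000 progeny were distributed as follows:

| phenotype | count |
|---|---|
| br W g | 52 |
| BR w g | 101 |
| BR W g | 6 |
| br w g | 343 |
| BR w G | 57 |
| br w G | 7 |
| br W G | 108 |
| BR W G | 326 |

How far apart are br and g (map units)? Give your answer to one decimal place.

The two rarest classes, br w G and BR W g, are the double crossovers. Comparing them with the parentals, only the g allele has switched, so g is the middle locus and the order is w – g – br.
Crossovers in the g–br interval produce the single-crossover classes BR w g and br W G (101 + 108 = 209) plus the double crossovers (13).
RF(g–br) = (209 + 13) / 1000 = 222/1000 = 0.2220 → 22.2 map units.

22.2 map units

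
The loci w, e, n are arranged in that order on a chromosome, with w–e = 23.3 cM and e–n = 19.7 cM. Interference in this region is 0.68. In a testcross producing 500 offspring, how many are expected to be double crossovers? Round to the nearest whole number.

Map distances give recombination frequencies of 0.233 and 0.197 for the two intervals.
With interference 0.68 (so coincidence = 0.32), expected double-crossover frequency = 0.233 × 0.197 × 0.32 = 0.01469.
Expected number = 0.01469 × 500 = 7.34 ≈ 7.

7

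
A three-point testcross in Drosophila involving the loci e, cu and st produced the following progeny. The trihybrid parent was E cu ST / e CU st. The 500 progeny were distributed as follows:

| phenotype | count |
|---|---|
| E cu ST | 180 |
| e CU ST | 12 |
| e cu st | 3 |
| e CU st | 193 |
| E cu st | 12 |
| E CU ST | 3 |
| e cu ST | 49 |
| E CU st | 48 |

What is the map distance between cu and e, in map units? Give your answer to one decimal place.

The two rarest classes, E CU ST and e cu st, are the double crossovers. Comparing them with the parentals, only the cu allele has switched, so cu is the middle locus and the order is e – cu – st.
Crossovers in the e–cu interval produce the single-crossover classes e cu ST and E CU st (49 + 48 = 97) plus the double crossovers (6).
RF(e–cu) = (97 + 6) / 500 = 103/500 = 0.2060 → 20.6 map units.

20.6 map units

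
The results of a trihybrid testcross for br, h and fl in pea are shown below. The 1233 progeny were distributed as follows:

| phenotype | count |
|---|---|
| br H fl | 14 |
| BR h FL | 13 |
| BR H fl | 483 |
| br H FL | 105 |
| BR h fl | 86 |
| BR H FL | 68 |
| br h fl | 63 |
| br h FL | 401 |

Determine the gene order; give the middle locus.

br

The two most frequent reciprocal classes, BR H fl and br h FL, are the parental types, so the F1 was BR H fl / br h FL.
The two rarest classes, br H fl and BR h FL, are the double crossovers. Comparing them with the parentals, only the br allele has switched, so br is the middle locus and the order is fl – br – h.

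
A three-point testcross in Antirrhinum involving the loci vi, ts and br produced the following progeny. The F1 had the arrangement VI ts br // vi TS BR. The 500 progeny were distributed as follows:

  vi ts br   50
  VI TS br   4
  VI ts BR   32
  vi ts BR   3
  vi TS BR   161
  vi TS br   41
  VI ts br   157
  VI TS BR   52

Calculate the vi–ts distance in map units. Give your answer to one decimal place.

21.8 map units

The two rarest classes, VI TS br and vi ts BR, are the double crossovers. Comparing them with the parentals, only the ts allele has switched, so ts is the middle locus and the order is br – ts – vi.
Crossovers in the ts–vi interval produce the single-crossover classes vi ts br and VI TS BR (50 + 52 = 102) plus the double crossovers (7).
RF(ts–vi) = (102 + 7) / 500 = 109/500 = 0.2180 → 21.8 map units.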